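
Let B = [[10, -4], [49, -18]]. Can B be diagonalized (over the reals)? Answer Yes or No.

No

Characteristic polynomial: p(λ) = λ^2 + 8λ + 16 = (λ + 4)^2.
λ = -4 has algebraic multiplicity 2; rank(B + 4I) = 1, so geometric multiplicity = 1.
Geometric multiplicity < algebraic multiplicity, so B is not diagonalizable.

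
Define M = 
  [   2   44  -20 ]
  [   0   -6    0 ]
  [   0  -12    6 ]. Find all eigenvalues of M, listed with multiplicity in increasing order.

-6, 2, 6

Characteristic polynomial: p(λ) = λ^3 - 2λ^2 - 36λ + 72 = (λ - 6)(λ - 2)(λ + 6).
Roots (with multiplicity): -6, 2, 6.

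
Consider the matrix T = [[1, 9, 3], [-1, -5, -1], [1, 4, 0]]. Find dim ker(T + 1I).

1

T + 1I = [[2, 9, 3], [-1, -4, -1], [1, 4, 1]].
This matrix has rank 2, so its null space has dimension 3 − 2 = 1.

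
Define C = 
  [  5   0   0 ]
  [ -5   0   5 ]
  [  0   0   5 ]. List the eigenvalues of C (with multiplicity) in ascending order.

Characteristic polynomial: p(s) = s^3 - 10s^2 + 25s = s(s - 5)^2.
Roots (with multiplicity): 0, 5, 5.

0, 5, 5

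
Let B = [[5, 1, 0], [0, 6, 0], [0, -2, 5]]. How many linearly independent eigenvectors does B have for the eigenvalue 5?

B − 5I = [[0, 1, 0], [0, 1, 0], [0, -2, 0]].
This matrix has rank 1, so its null space has dimension 3 − 1 = 2.

2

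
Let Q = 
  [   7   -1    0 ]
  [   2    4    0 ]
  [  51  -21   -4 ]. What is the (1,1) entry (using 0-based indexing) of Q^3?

Characteristic polynomial: t^3 - 7t^2 - 14t + 120 = (t - 6)(t - 5)(t + 4), so the eigenvalues are -4, 5, 6.
t=5: eigenvector (-1, -2, -1).
t=6: eigenvector (1, 1, 3).
t=-4: eigenvector (0, 0, 1).
P = [[-1, 1, 0], [-2, 1, 0], [-1, 3, 1]], D = diag(5, 6, -4), P⁻¹ = [[1, -1, 0], [2, -1, 0], [-5, 2, 1]].
Q³ = P·diag(125, 216, -64)·P⁻¹ = [[307, -91, 0], [182, 34, 0], [1491, -651, -64]].
The requested entry is 34.

34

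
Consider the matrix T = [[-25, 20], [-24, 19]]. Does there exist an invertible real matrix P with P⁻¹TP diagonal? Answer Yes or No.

Yes

Characteristic polynomial: p(s) = s^2 + 6s + 5 = (s + 1)(s + 5).
All 2 eigenvalues are distinct, so T is diagonalizable.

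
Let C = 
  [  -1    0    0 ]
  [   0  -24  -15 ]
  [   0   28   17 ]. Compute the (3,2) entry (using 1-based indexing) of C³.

Characteristic polynomial: r^3 + 8r^2 + 19r + 12 = (r + 1)(r + 3)(r + 4), so the eigenvalues are -4, -3, -1.
r=-3: eigenvector (0, 5, -7).
r=-1: eigenvector (1, 0, 0).
r=-4: eigenvector (0, 3, -4).
P = [[0, 1, 0], [5, 0, 3], [-7, 0, -4]], D = diag(-3, -1, -4), P⁻¹ = [[0, -4, -3], [1, 0, 0], [0, 7, 5]].
C³ = P·diag(-27, -1, -64)·P⁻¹ = [[-1, 0, 0], [0, -804, -555], [0, 1036, 713]].
The requested entry is 1036.

1036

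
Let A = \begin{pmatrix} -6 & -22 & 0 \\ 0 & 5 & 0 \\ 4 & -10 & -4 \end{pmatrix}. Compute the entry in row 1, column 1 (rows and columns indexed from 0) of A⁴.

Characteristic polynomial: s^3 + 5s^2 - 26s - 120 = (s - 5)(s + 4)(s + 6), so the eigenvalues are -6, -4, 5.
s=-4: eigenvector (0, 0, 1).
s=5: eigenvector (-2, 1, -2).
s=-6: eigenvector (1, 0, -2).
P = [[0, -2, 1], [0, 1, 0], [1, -2, -2]], D = diag(-4, 5, -6), P⁻¹ = [[2, 6, 1], [0, 1, 0], [1, 2, 0]].
A⁴ = P·diag(256, 625, 1296)·P⁻¹ = [[1296, 1342, 0], [0, 625, 0], [-2080, -4898, 256]].
The requested entry is 625.

625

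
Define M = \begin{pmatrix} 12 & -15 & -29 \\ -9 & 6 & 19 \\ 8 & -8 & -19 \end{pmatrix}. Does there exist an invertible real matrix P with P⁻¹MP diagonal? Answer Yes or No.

Characteristic polynomial: p(r) = r^3 + r^2 - 21r - 45 = (r - 5)(r + 3)^2.
r = -3 has algebraic multiplicity 2; rank(M + 3I) = 2, so geometric multiplicity = 1.
Geometric multiplicity < algebraic multiplicity, so M is not diagonalizable.

No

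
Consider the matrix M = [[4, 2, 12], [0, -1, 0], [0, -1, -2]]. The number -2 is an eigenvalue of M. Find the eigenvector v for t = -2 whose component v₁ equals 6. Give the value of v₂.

M + 2I = [[6, 2, 12], [0, 1, 0], [0, -1, 0]].
Solving (M + 2I)v = 0 gives the eigenspace spanned by (6, 0, -3).
With v₁ = 6, v = (6, 0, -3), so v₂ = 0.

0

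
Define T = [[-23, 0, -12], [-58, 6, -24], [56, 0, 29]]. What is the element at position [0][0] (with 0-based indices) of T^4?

-3743

Characteristic polynomial: r^3 - 12r^2 + 41r - 30 = (r - 6)(r - 5)(r - 1), so the eigenvalues are 1, 5, 6.
r=5: eigenvector (-3, -6, 7).
r=6: eigenvector (0, 1, 0).
r=1: eigenvector (1, 2, -2).
P = [[-3, 0, 1], [-6, 1, 2], [7, 0, -2]], D = diag(5, 6, 1), P⁻¹ = [[2, 0, 1], [-2, 1, 0], [7, 0, 3]].
T⁴ = P·diag(625, 1296, 1)·P⁻¹ = [[-3743, 0, -1872], [-10078, 1296, -3744], [8736, 0, 4369]].
The requested entry is -3743.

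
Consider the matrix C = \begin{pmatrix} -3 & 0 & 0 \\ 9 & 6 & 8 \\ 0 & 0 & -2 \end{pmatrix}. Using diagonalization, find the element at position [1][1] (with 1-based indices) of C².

9

Characteristic polynomial: r^3 - r^2 - 24r - 36 = (r - 6)(r + 2)(r + 3), so the eigenvalues are -3, -2, 6.
r=-3: eigenvector (1, -1, 0).
r=6: eigenvector (0, 1, 0).
r=-2: eigenvector (0, -1, 1).
P = [[1, 0, 0], [-1, 1, -1], [0, 0, 1]], D = diag(-3, 6, -2), P⁻¹ = [[1, 0, 0], [1, 1, 1], [0, 0, 1]].
C² = P·diag(9, 36, 4)·P⁻¹ = [[9, 0, 0], [27, 36, 32], [0, 0, 4]].
The requested entry is 9.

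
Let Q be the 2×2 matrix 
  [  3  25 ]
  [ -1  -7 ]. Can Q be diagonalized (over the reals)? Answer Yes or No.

No

Characteristic polynomial: p(s) = s^2 + 4s + 4 = (s + 2)^2.
s = -2 has algebraic multiplicity 2; rank(Q + 2I) = 1, so geometric multiplicity = 1.
Geometric multiplicity < algebraic multiplicity, so Q is not diagonalizable.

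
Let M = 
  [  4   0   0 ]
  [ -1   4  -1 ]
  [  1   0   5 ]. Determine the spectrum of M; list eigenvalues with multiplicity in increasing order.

4, 4, 5

Characteristic polynomial: p(μ) = μ^3 - 13μ^2 + 56μ - 80 = (μ - 5)(μ - 4)^2.
Roots (with multiplicity): 4, 4, 5.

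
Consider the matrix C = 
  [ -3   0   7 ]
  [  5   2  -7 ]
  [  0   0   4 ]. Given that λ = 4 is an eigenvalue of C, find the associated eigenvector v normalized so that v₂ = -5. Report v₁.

C − 4I = [[-7, 0, 7], [5, -2, -7], [0, 0, 0]].
Solving (C − 4I)v = 0 gives the eigenspace spanned by (5, -5, 5).
With v₂ = -5, v = (5, -5, 5), so v₁ = 5.

5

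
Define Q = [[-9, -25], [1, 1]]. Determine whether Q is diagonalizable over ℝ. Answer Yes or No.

No

Characteristic polynomial: p(λ) = λ^2 + 8λ + 16 = (λ + 4)^2.
λ = -4 has algebraic multiplicity 2; rank(Q + 4I) = 1, so geometric multiplicity = 1.
Geometric multiplicity < algebraic multiplicity, so Q is not diagonalizable.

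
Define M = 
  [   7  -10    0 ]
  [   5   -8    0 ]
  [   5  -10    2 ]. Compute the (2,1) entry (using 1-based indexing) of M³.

Characteristic polynomial: r^3 - r^2 - 8r + 12 = (r - 2)^2(r + 3), so the eigenvalues are -3, 2, 2.
r=-3: eigenvector (1, 1, 1).
r=2: eigenvector (-2, -1, -1).
r=2: eigenvector (0, 0, 1).
P = [[1, -2, 0], [1, -1, 0], [1, -1, 1]], D = diag(-3, 2, 2), P⁻¹ = [[-1, 2, 0], [-1, 1, 0], [0, -1, 1]].
M³ = P·diag(-27, 8, 8)·P⁻¹ = [[43, -70, 0], [35, -62, 0], [35, -70, 8]].
The requested entry is 35.

35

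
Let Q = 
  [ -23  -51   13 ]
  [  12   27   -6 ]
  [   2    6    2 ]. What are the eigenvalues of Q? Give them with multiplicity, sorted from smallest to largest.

Characteristic polynomial: p(λ) = λ^3 - 6λ^2 + 9λ = λ(λ - 3)^2.
Roots (with multiplicity): 0, 3, 3.

0, 3, 3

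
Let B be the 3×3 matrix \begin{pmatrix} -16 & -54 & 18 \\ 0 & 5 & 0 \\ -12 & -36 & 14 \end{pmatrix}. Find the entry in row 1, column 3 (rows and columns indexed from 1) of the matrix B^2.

Characteristic polynomial: r^3 - 3r^2 - 18r + 40 = (r - 5)(r - 2)(r + 4), so the eigenvalues are -4, 2, 5.
r=5: eigenvector (-6, 1, -4).
r=-4: eigenvector (-3, 0, -2).
r=2: eigenvector (-1, 0, -1).
P = [[-6, -3, -1], [1, 0, 0], [-4, -2, -1]], D = diag(5, -4, 2), P⁻¹ = [[0, 1, 0], [-1, -2, 1], [2, 0, -3]].
B² = P·diag(25, 16, 4)·P⁻¹ = [[40, -54, -36], [0, 25, 0], [24, -36, -20]].
The requested entry is -36.

-36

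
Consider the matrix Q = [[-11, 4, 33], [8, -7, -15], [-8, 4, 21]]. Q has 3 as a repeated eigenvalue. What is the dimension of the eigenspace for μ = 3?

1

Q − 3I = [[-14, 4, 33], [8, -10, -15], [-8, 4, 18]].
This matrix has rank 2, so its null space has dimension 3 − 2 = 1.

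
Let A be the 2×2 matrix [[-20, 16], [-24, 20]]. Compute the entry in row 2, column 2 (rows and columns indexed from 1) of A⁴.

256

Characteristic polynomial: t^2 - 16 = (t - 4)(t + 4), so the eigenvalues are -4, 4.
t=4: eigenvector (-2, -3).
t=-4: eigenvector (1, 1).
P = [[-2, 1], [-3, 1]], D = diag(4, -4), P⁻¹ = [[1, -1], [3, -2]].
A⁴ = P·diag(256, 256)·P⁻¹ = [[256, 0], [0, 256]].
The requested entry is 256.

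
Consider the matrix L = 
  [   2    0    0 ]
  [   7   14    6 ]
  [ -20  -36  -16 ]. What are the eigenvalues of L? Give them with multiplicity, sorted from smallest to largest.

-4, 2, 2

Characteristic polynomial: p(t) = t^3 - 12t + 16 = (t - 2)^2(t + 4).
Roots (with multiplicity): -4, 2, 2.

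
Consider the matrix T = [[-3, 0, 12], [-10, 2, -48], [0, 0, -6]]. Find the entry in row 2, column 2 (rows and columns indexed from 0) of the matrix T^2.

Characteristic polynomial: r^3 + 7r^2 - 36 = (r - 2)(r + 3)(r + 6), so the eigenvalues are -6, -3, 2.
r=-3: eigenvector (1, 2, 0).
r=2: eigenvector (0, 1, 0).
r=-6: eigenvector (-4, 1, 1).
P = [[1, 0, -4], [2, 1, 1], [0, 0, 1]], D = diag(-3, 2, -6), P⁻¹ = [[1, 0, 4], [-2, 1, -9], [0, 0, 1]].
T² = P·diag(9, 4, 36)·P⁻¹ = [[9, 0, -108], [10, 4, 72], [0, 0, 36]].
The requested entry is 36.

36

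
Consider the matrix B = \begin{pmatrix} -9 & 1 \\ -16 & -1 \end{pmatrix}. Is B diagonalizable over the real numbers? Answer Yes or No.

No

Characteristic polynomial: p(r) = r^2 + 10r + 25 = (r + 5)^2.
r = -5 has algebraic multiplicity 2; rank(B + 5I) = 1, so geometric multiplicity = 1.
Geometric multiplicity < algebraic multiplicity, so B is not diagonalizable.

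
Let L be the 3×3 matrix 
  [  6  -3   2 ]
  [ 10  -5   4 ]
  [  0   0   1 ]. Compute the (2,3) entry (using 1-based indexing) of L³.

4

Characteristic polynomial: t^3 - 2t^2 + t = t(t - 1)^2, so the eigenvalues are 0, 1, 1.
t=0: eigenvector (1, 2, 0).
t=1: eigenvector (-1, -1, 1).
t=1: eigenvector (2, 4, 1).
P = [[1, -1, 2], [2, -1, 4], [0, 1, 1]], D = diag(0, 1, 1), P⁻¹ = [[-5, 3, -2], [-2, 1, 0], [2, -1, 1]].
L³ = P·diag(0, 1, 1)·P⁻¹ = [[6, -3, 2], [10, -5, 4], [0, 0, 1]].
The requested entry is 4.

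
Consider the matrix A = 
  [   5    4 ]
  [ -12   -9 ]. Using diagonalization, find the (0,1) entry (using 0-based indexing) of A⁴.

Characteristic polynomial: s^2 + 4s + 3 = (s + 1)(s + 3), so the eigenvalues are -3, -1.
s=-1: eigenvector (2, -3).
s=-3: eigenvector (1, -2).
P = [[2, 1], [-3, -2]], D = diag(-1, -3), P⁻¹ = [[2, 1], [-3, -2]].
A⁴ = P·diag(1, 81)·P⁻¹ = [[-239, -160], [480, 321]].
The requested entry is -160.

-160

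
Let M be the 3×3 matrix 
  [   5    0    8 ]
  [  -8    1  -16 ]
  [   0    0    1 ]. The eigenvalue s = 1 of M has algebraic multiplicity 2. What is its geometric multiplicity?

M − 1I = [[4, 0, 8], [-8, 0, -16], [0, 0, 0]].
This matrix has rank 1, so its null space has dimension 3 − 1 = 2.

2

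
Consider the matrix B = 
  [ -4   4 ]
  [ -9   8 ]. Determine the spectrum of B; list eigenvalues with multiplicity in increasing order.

Characteristic polynomial: p(s) = s^2 - 4s + 4 = (s - 2)^2.
Roots (with multiplicity): 2, 2.

2, 2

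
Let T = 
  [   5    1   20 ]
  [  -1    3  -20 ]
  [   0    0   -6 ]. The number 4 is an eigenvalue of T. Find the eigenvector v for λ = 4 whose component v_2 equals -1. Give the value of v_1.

T − 4I = [[1, 1, 20], [-1, -1, -20], [0, 0, -10]].
Solving (T − 4I)v = 0 gives the eigenspace spanned by (1, -1, 0).
With v_2 = -1, v = (1, -1, 0), so v_1 = 1.

1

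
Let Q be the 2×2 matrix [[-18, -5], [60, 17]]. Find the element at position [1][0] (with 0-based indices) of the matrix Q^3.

Characteristic polynomial: r^2 + r - 6 = (r - 2)(r + 3), so the eigenvalues are -3, 2.
r=-3: eigenvector (1, -3).
r=2: eigenvector (-1, 4).
P = [[1, -1], [-3, 4]], D = diag(-3, 2), P⁻¹ = [[4, 1], [3, 1]].
Q³ = P·diag(-27, 8)·P⁻¹ = [[-132, -35], [420, 113]].
The requested entry is 420.

420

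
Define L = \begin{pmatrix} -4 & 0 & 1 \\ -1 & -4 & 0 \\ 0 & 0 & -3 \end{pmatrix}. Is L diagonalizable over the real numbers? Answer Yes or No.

Characteristic polynomial: p(s) = s^3 + 11s^2 + 40s + 48 = (s + 3)(s + 4)^2.
s = -4 has algebraic multiplicity 2; rank(L + 4I) = 2, so geometric multiplicity = 1.
Geometric multiplicity < algebraic multiplicity, so L is not diagonalizable.

No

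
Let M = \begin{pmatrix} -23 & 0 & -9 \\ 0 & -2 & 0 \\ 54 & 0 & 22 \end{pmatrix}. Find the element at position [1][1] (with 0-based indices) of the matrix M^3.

Characteristic polynomial: μ^3 + 3μ^2 - 18μ - 40 = (μ - 4)(μ + 2)(μ + 5), so the eigenvalues are -5, -2, 4.
μ=-5: eigenvector (1, 0, -2).
μ=-2: eigenvector (0, 1, 0).
μ=4: eigenvector (-1, 0, 3).
P = [[1, 0, -1], [0, 1, 0], [-2, 0, 3]], D = diag(-5, -2, 4), P⁻¹ = [[3, 0, 1], [0, 1, 0], [2, 0, 1]].
M³ = P·diag(-125, -8, 64)·P⁻¹ = [[-503, 0, -189], [0, -8, 0], [1134, 0, 442]].
The requested entry is -8.

-8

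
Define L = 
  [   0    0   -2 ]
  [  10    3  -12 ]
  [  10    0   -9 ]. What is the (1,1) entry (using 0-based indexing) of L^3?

Characteristic polynomial: r^3 + 6r^2 - 7r - 60 = (r - 3)(r + 4)(r + 5), so the eigenvalues are -5, -4, 3.
r=-4: eigenvector (1, 2, 2).
r=3: eigenvector (0, 1, 0).
r=-5: eigenvector (2, 5, 5).
P = [[1, 0, 2], [2, 1, 5], [2, 0, 5]], D = diag(-4, 3, -5), P⁻¹ = [[5, 0, -2], [0, 1, -1], [-2, 0, 1]].
L³ = P·diag(-64, 27, -125)·P⁻¹ = [[180, 0, -122], [610, 27, -396], [610, 0, -369]].
The requested entry is 27.

27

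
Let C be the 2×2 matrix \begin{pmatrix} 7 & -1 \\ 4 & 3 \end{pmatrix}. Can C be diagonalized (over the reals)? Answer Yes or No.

No

Characteristic polynomial: p(μ) = μ^2 - 10μ + 25 = (μ - 5)^2.
μ = 5 has algebraic multiplicity 2; rank(C − 5I) = 1, so geometric multiplicity = 1.
Geometric multiplicity < algebraic multiplicity, so C is not diagonalizable.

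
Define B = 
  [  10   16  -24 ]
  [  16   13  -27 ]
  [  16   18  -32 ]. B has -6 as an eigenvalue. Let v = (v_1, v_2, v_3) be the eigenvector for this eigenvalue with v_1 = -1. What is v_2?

B + 6I = [[16, 16, -24], [16, 19, -27], [16, 18, -26]].
Solving (B + 6I)v = 0 gives the eigenspace spanned by (-1, -2, -2).
With v_1 = -1, v = (-1, -2, -2), so v_2 = -2.

-2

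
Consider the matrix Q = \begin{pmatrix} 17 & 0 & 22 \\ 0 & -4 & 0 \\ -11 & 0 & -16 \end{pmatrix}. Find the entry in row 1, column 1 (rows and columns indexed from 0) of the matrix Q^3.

Characteristic polynomial: s^3 + 3s^2 - 34s - 120 = (s - 6)(s + 4)(s + 5), so the eigenvalues are -5, -4, 6.
s=6: eigenvector (2, 0, -1).
s=-4: eigenvector (0, 1, 0).
s=-5: eigenvector (-1, 0, 1).
P = [[2, 0, -1], [0, 1, 0], [-1, 0, 1]], D = diag(6, -4, -5), P⁻¹ = [[1, 0, 1], [0, 1, 0], [1, 0, 2]].
Q³ = P·diag(216, -64, -125)·P⁻¹ = [[557, 0, 682], [0, -64, 0], [-341, 0, -466]].
The requested entry is -64.

-64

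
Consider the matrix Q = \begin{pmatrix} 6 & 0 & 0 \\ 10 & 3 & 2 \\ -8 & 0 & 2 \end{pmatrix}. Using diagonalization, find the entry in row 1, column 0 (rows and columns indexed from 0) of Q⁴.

Characteristic polynomial: t^3 - 11t^2 + 36t - 36 = (t - 6)(t - 3)(t - 2), so the eigenvalues are 2, 3, 6.
t=6: eigenvector (1, 2, -2).
t=2: eigenvector (0, -2, 1).
t=3: eigenvector (0, 1, 0).
P = [[1, 0, 0], [2, -2, 1], [-2, 1, 0]], D = diag(6, 2, 3), P⁻¹ = [[1, 0, 0], [2, 0, 1], [2, 1, 2]].
Q⁴ = P·diag(1296, 16, 81)·P⁻¹ = [[1296, 0, 0], [2690, 81, 130], [-2560, 0, 16]].
The requested entry is 2690.

2690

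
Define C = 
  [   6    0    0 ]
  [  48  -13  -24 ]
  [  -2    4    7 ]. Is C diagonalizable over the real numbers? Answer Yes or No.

Characteristic polynomial: p(μ) = μ^3 - 31μ - 30 = (μ - 6)(μ + 1)(μ + 5).
All 3 eigenvalues are distinct, so C is diagonalizable.

Yes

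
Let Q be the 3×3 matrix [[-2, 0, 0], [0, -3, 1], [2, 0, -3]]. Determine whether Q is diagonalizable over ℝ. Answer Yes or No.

Characteristic polynomial: p(t) = t^3 + 8t^2 + 21t + 18 = (t + 2)(t + 3)^2.
t = -3 has algebraic multiplicity 2; rank(Q + 3I) = 2, so geometric multiplicity = 1.
Geometric multiplicity < algebraic multiplicity, so Q is not diagonalizable.

No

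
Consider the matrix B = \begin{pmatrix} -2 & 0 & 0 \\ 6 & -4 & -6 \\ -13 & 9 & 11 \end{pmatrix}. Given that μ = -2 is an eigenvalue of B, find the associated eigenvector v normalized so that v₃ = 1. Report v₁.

B + 2I = [[0, 0, 0], [6, -2, -6], [-13, 9, 13]].
Solving (B + 2I)v = 0 gives the eigenspace spanned by (1, 0, 1).
With v₃ = 1, v = (1, 0, 1), so v₁ = 1.

1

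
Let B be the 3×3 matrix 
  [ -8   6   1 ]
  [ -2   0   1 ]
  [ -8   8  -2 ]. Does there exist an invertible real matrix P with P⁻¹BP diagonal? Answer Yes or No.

Characteristic polynomial: p(t) = t^3 + 10t^2 + 28t + 24 = (t + 2)^2(t + 6).
t = -2 has algebraic multiplicity 2; rank(B + 2I) = 2, so geometric multiplicity = 1.
Geometric multiplicity < algebraic multiplicity, so B is not diagonalizable.

No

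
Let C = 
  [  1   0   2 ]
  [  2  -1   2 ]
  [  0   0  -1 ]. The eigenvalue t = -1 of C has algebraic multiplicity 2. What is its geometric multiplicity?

C + 1I = [[2, 0, 2], [2, 0, 2], [0, 0, 0]].
This matrix has rank 1, so its null space has dimension 3 − 1 = 2.

2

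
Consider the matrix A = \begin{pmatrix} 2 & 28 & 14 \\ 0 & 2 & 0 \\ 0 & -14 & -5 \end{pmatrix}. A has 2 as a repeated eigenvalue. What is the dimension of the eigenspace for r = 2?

2

A − 2I = [[0, 28, 14], [0, 0, 0], [0, -14, -7]].
This matrix has rank 1, so its null space has dimension 3 − 1 = 2.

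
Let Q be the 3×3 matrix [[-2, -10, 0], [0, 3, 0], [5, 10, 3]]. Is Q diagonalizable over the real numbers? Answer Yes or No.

Characteristic polynomial: p(λ) = λ^3 - 4λ^2 - 3λ + 18 = (λ - 3)^2(λ + 2).
λ = 3 has algebraic multiplicity 2; rank(Q − 3I) = 1, so geometric multiplicity = 2.
Every eigenvalue has geometric = algebraic multiplicity, so Q is diagonalizable.

Yes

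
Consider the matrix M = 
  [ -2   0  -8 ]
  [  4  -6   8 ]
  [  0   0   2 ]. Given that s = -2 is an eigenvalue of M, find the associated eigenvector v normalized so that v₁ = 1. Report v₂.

1

M + 2I = [[0, 0, -8], [4, -4, 8], [0, 0, 4]].
Solving (M + 2I)v = 0 gives the eigenspace spanned by (1, 1, 0).
With v₁ = 1, v = (1, 1, 0), so v₂ = 1.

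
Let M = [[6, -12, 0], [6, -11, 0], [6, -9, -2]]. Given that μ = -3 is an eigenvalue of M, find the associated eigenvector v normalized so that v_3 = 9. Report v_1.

M + 3I = [[9, -12, 0], [6, -8, 0], [6, -9, 1]].
Solving (M + 3I)v = 0 gives the eigenspace spanned by (12, 9, 9).
With v_3 = 9, v = (12, 9, 9), so v_1 = 12.

12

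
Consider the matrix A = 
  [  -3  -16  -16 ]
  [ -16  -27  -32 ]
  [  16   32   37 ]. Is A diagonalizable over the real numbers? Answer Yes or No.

Yes

Characteristic polynomial: p(λ) = λ^3 - 7λ^2 - 5λ + 75 = (λ - 5)^2(λ + 3).
λ = 5 has algebraic multiplicity 2; rank(A − 5I) = 1, so geometric multiplicity = 2.
Every eigenvalue has geometric = algebraic multiplicity, so A is diagonalizable.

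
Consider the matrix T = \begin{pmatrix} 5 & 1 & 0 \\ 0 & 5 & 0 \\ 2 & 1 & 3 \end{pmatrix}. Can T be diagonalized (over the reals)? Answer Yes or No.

Characteristic polynomial: p(λ) = λ^3 - 13λ^2 + 55λ - 75 = (λ - 5)^2(λ - 3).
λ = 5 has algebraic multiplicity 2; rank(T − 5I) = 2, so geometric multiplicity = 1.
Geometric multiplicity < algebraic multiplicity, so T is not diagonalizable.

No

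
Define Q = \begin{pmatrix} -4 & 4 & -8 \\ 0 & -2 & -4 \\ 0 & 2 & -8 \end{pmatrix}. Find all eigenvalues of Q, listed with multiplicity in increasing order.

Characteristic polynomial: p(s) = s^3 + 14s^2 + 64s + 96 = (s + 4)^2(s + 6).
Roots (with multiplicity): -6, -4, -4.

-6, -4, -4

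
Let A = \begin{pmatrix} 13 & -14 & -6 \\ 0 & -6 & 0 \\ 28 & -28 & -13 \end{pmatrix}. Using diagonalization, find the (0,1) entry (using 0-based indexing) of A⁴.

2590

Characteristic polynomial: r^3 + 6r^2 - r - 6 = (r - 1)(r + 1)(r + 6), so the eigenvalues are -6, -1, 1.
r=1: eigenvector (1, 0, 2).
r=-6: eigenvector (2, 1, 4).
r=-1: eigenvector (3, 0, 7).
P = [[1, 2, 3], [0, 1, 0], [2, 4, 7]], D = diag(1, -6, -1), P⁻¹ = [[7, -2, -3], [0, 1, 0], [-2, 0, 1]].
A⁴ = P·diag(1, 1296, 1)·P⁻¹ = [[1, 2590, 0], [0, 1296, 0], [0, 5180, 1]].
The requested entry is 2590.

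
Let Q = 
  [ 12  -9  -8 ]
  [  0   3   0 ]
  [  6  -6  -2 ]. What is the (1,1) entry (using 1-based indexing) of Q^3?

Characteristic polynomial: r^3 - 13r^2 + 54r - 72 = (r - 6)(r - 4)(r - 3), so the eigenvalues are 3, 4, 6.
r=4: eigenvector (1, 0, 1).
r=3: eigenvector (1, 1, 0).
r=6: eigenvector (4, 0, 3).
P = [[1, 1, 4], [0, 1, 0], [1, 0, 3]], D = diag(4, 3, 6), P⁻¹ = [[-3, 3, 4], [0, 1, 0], [1, -1, -1]].
Q³ = P·diag(64, 27, 216)·P⁻¹ = [[672, -645, -608], [0, 27, 0], [456, -456, -392]].
The requested entry is 672.

672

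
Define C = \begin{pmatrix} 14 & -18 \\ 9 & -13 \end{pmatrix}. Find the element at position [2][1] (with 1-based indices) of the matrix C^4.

369

Characteristic polynomial: s^2 - s - 20 = (s - 5)(s + 4), so the eigenvalues are -4, 5.
s=5: eigenvector (-2, -1).
s=-4: eigenvector (1, 1).
P = [[-2, 1], [-1, 1]], D = diag(5, -4), P⁻¹ = [[-1, 1], [-1, 2]].
C⁴ = P·diag(625, 256)·P⁻¹ = [[994, -738], [369, -113]].
The requested entry is 369.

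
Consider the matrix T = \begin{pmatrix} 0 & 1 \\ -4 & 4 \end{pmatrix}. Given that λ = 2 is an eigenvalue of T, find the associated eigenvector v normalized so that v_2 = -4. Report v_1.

T − 2I = [[-2, 1], [-4, 2]].
Solving (T − 2I)v = 0 gives the eigenspace spanned by (-2, -4).
With v_2 = -4, v = (-2, -4), so v_1 = -2.

-2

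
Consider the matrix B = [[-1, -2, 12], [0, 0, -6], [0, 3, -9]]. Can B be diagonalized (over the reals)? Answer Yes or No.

Characteristic polynomial: p(μ) = μ^3 + 10μ^2 + 27μ + 18 = (μ + 1)(μ + 3)(μ + 6).
All 3 eigenvalues are distinct, so B is diagonalizable.

Yes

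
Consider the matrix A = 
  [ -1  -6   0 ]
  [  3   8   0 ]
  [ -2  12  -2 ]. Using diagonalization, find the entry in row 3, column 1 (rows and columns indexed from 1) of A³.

Characteristic polynomial: μ^3 - 5μ^2 - 4μ + 20 = (μ - 5)(μ - 2)(μ + 2), so the eigenvalues are -2, 2, 5.
μ=2: eigenvector (2, -1, -4).
μ=5: eigenvector (-1, 1, 2).
μ=-2: eigenvector (0, 0, 1).
P = [[2, -1, 0], [-1, 1, 0], [-4, 2, 1]], D = diag(2, 5, -2), P⁻¹ = [[1, 1, 0], [1, 2, 0], [2, 0, 1]].
A³ = P·diag(8, 125, -8)·P⁻¹ = [[-109, -234, 0], [117, 242, 0], [202, 468, -8]].
The requested entry is 202.

202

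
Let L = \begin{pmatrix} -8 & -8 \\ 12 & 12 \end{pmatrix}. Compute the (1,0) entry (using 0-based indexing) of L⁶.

12288

Characteristic polynomial: s^2 - 4s = s(s - 4), so the eigenvalues are 0, 4.
s=0: eigenvector (1, -1).
s=4: eigenvector (-2, 3).
P = [[1, -2], [-1, 3]], D = diag(0, 4), P⁻¹ = [[3, 2], [1, 1]].
L⁶ = P·diag(0, 4096)·P⁻¹ = [[-8192, -8192], [12288, 12288]].
The requested entry is 12288.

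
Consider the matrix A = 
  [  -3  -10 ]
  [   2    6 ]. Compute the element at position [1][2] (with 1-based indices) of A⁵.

Characteristic polynomial: λ^2 - 3λ + 2 = (λ - 2)(λ - 1), so the eigenvalues are 1, 2.
λ=1: eigenvector (5, -2).
λ=2: eigenvector (-2, 1).
P = [[5, -2], [-2, 1]], D = diag(1, 2), P⁻¹ = [[1, 2], [2, 5]].
A⁵ = P·diag(1, 32)·P⁻¹ = [[-123, -310], [62, 156]].
The requested entry is -310.

-310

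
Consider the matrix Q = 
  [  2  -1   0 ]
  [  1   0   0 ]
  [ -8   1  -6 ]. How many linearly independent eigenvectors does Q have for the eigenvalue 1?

Q − 1I = [[1, -1, 0], [1, -1, 0], [-8, 1, -7]].
This matrix has rank 2, so its null space has dimension 3 − 2 = 1.

1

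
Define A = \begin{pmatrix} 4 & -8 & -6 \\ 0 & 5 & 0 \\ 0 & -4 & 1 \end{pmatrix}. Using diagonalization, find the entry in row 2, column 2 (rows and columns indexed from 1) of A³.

125

Characteristic polynomial: λ^3 - 10λ^2 + 29λ - 20 = (λ - 5)(λ - 4)(λ - 1), so the eigenvalues are 1, 4, 5.
λ=1: eigenvector (2, 0, 1).
λ=5: eigenvector (-2, 1, -1).
λ=4: eigenvector (1, 0, 0).
P = [[2, -2, 1], [0, 1, 0], [1, -1, 0]], D = diag(1, 5, 4), P⁻¹ = [[0, 1, 1], [0, 1, 0], [1, 0, -2]].
A³ = P·diag(1, 125, 64)·P⁻¹ = [[64, -248, -126], [0, 125, 0], [0, -124, 1]].
The requested entry is 125.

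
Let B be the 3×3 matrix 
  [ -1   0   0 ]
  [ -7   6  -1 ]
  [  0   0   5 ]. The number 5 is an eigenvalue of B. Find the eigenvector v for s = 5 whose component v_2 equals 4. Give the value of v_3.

4

B − 5I = [[-6, 0, 0], [-7, 1, -1], [0, 0, 0]].
Solving (B − 5I)v = 0 gives the eigenspace spanned by (0, 4, 4).
With v_2 = 4, v = (0, 4, 4), so v_3 = 4.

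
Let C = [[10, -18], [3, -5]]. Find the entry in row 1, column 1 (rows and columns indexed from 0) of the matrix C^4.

Characteristic polynomial: s^2 - 5s + 4 = (s - 4)(s - 1), so the eigenvalues are 1, 4.
s=1: eigenvector (-2, -1).
s=4: eigenvector (3, 1).
P = [[-2, 3], [-1, 1]], D = diag(1, 4), P⁻¹ = [[1, -3], [1, -2]].
C⁴ = P·diag(1, 256)·P⁻¹ = [[766, -1530], [255, -509]].
The requested entry is -509.

-509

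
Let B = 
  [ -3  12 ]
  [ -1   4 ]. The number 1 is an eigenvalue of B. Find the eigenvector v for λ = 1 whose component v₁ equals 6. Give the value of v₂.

B − 1I = [[-4, 12], [-1, 3]].
Solving (B − 1I)v = 0 gives the eigenspace spanned by (6, 2).
With v₁ = 6, v = (6, 2), so v₂ = 2.

2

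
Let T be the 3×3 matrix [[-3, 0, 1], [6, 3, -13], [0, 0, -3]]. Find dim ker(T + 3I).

T + 3I = [[0, 0, 1], [6, 6, -13], [0, 0, 0]].
This matrix has rank 2, so its null space has dimension 3 − 2 = 1.

1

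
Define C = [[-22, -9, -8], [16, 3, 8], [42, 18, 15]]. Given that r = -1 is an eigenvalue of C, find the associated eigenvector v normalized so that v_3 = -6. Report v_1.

C + 1I = [[-21, -9, -8], [16, 4, 8], [42, 18, 16]].
Solving (C + 1I)v = 0 gives the eigenspace spanned by (4, -4, -6).
With v_3 = -6, v = (4, -4, -6), so v_1 = 4.

4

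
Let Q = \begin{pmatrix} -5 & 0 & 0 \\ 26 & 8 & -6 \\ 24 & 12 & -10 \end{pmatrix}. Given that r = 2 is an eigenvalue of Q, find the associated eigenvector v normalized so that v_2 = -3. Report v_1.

0

Q − 2I = [[-7, 0, 0], [26, 6, -6], [24, 12, -12]].
Solving (Q − 2I)v = 0 gives the eigenspace spanned by (0, -3, -3).
With v_2 = -3, v = (0, -3, -3), so v_1 = 0.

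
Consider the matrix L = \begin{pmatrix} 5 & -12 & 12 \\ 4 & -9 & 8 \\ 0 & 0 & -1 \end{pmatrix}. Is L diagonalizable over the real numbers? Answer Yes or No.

Yes

Characteristic polynomial: p(r) = r^3 + 5r^2 + 7r + 3 = (r + 1)^2(r + 3).
r = -1 has algebraic multiplicity 2; rank(L + 1I) = 1, so geometric multiplicity = 2.
Every eigenvalue has geometric = algebraic multiplicity, so L is diagonalizable.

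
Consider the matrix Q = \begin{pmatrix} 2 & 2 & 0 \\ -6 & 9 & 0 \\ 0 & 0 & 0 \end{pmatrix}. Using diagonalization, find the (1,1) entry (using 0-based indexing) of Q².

69

Characteristic polynomial: λ^3 - 11λ^2 + 30λ = λ(λ - 6)(λ - 5), so the eigenvalues are 0, 5, 6.
λ=6: eigenvector (1, 2, 0).
λ=5: eigenvector (-2, -3, 0).
λ=0: eigenvector (0, 0, 1).
P = [[1, -2, 0], [2, -3, 0], [0, 0, 1]], D = diag(6, 5, 0), P⁻¹ = [[-3, 2, 0], [-2, 1, 0], [0, 0, 1]].
Q² = P·diag(36, 25, 0)·P⁻¹ = [[-8, 22, 0], [-66, 69, 0], [0, 0, 0]].
The requested entry is 69.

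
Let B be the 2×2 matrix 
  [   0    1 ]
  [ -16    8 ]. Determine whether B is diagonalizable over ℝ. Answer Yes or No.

No

Characteristic polynomial: p(t) = t^2 - 8t + 16 = (t - 4)^2.
t = 4 has algebraic multiplicity 2; rank(B − 4I) = 1, so geometric multiplicity = 1.
Geometric multiplicity < algebraic multiplicity, so B is not diagonalizable.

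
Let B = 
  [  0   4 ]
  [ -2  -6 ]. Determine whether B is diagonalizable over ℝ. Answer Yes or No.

Characteristic polynomial: p(r) = r^2 + 6r + 8 = (r + 2)(r + 4).
All 2 eigenvalues are distinct, so B is diagonalizable.

Yes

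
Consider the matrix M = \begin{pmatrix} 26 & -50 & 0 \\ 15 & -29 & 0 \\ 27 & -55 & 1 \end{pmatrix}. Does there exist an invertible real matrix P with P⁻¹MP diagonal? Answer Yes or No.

Characteristic polynomial: p(μ) = μ^3 + 2μ^2 - 7μ + 4 = (μ - 1)^2(μ + 4).
μ = 1 has algebraic multiplicity 2; rank(M − 1I) = 2, so geometric multiplicity = 1.
Geometric multiplicity < algebraic multiplicity, so M is not diagonalizable.

No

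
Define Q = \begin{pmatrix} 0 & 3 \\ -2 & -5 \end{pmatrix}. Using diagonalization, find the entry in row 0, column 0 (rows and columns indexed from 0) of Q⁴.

Characteristic polynomial: μ^2 + 5μ + 6 = (μ + 2)(μ + 3), so the eigenvalues are -3, -2.
μ=-2: eigenvector (3, -2).
μ=-3: eigenvector (-1, 1).
P = [[3, -1], [-2, 1]], D = diag(-2, -3), P⁻¹ = [[1, 1], [2, 3]].
Q⁴ = P·diag(16, 81)·P⁻¹ = [[-114, -195], [130, 211]].
The requested entry is -114.

-114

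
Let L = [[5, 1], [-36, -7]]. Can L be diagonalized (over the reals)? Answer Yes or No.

Characteristic polynomial: p(r) = r^2 + 2r + 1 = (r + 1)^2.
r = -1 has algebraic multiplicity 2; rank(L + 1I) = 1, so geometric multiplicity = 1.
Geometric multiplicity < algebraic multiplicity, so L is not diagonalizable.

No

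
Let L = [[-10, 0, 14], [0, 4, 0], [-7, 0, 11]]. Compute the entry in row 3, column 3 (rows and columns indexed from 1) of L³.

155

Characteristic polynomial: r^3 - 5r^2 - 8r + 48 = (r - 4)^2(r + 3), so the eigenvalues are -3, 4, 4.
r=4: eigenvector (1, 0, 1).
r=-3: eigenvector (-2, 0, -1).
r=4: eigenvector (-2, 1, -2).
P = [[1, -2, -2], [0, 0, 1], [1, -1, -2]], D = diag(4, -3, 4), P⁻¹ = [[-1, 2, 2], [-1, 0, 1], [0, 1, 0]].
L³ = P·diag(64, -27, 64)·P⁻¹ = [[-118, 0, 182], [0, 64, 0], [-91, 0, 155]].
The requested entry is 155.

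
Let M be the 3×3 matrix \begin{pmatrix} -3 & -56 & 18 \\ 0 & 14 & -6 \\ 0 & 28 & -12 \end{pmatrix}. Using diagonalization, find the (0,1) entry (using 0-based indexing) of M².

-112

Characteristic polynomial: s^3 + s^2 - 6s = s(s - 2)(s + 3), so the eigenvalues are -3, 0, 2.
s=2: eigenvector (-4, 1, 2).
s=-3: eigenvector (1, 0, 0).
s=0: eigenvector (-14, 3, 7).
P = [[-4, 1, -14], [1, 0, 3], [2, 0, 7]], D = diag(2, -3, 0), P⁻¹ = [[0, 7, -3], [1, 0, 2], [0, -2, 1]].
M² = P·diag(4, 9, 0)·P⁻¹ = [[9, -112, 66], [0, 28, -12], [0, 56, -24]].
The requested entry is -112.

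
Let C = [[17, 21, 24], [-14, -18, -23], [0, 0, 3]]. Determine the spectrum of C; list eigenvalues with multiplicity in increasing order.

Characteristic polynomial: p(s) = s^3 - 2s^2 - 15s + 36 = (s - 3)^2(s + 4).
Roots (with multiplicity): -4, 3, 3.

-4, 3, 3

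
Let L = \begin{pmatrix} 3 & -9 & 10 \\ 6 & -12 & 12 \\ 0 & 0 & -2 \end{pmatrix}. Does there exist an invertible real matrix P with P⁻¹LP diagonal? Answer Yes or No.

Characteristic polynomial: p(λ) = λ^3 + 11λ^2 + 36λ + 36 = (λ + 2)(λ + 3)(λ + 6).
All 3 eigenvalues are distinct, so L is diagonalizable.

Yes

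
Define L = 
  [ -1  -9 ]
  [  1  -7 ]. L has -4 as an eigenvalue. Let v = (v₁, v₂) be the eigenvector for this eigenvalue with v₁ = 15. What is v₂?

5

L + 4I = [[3, -9], [1, -3]].
Solving (L + 4I)v = 0 gives the eigenspace spanned by (15, 5).
With v₁ = 15, v = (15, 5), so v₂ = 5.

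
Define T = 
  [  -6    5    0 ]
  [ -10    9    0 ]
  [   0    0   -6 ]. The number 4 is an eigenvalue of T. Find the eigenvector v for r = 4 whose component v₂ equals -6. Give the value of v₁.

-3

T − 4I = [[-10, 5, 0], [-10, 5, 0], [0, 0, -10]].
Solving (T − 4I)v = 0 gives the eigenspace spanned by (-3, -6, 0).
With v₂ = -6, v = (-3, -6, 0), so v₁ = -3.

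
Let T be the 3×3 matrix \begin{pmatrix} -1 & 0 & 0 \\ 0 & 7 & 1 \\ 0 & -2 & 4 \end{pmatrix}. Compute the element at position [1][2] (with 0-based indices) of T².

Characteristic polynomial: μ^3 - 10μ^2 + 19μ + 30 = (μ - 6)(μ - 5)(μ + 1), so the eigenvalues are -1, 5, 6.
μ=-1: eigenvector (1, 0, 0).
μ=6: eigenvector (0, 1, -1).
μ=5: eigenvector (0, -1, 2).
P = [[1, 0, 0], [0, 1, -1], [0, -1, 2]], D = diag(-1, 6, 5), P⁻¹ = [[1, 0, 0], [0, 2, 1], [0, 1, 1]].
T² = P·diag(1, 36, 25)·P⁻¹ = [[1, 0, 0], [0, 47, 11], [0, -22, 14]].
The requested entry is 11.

11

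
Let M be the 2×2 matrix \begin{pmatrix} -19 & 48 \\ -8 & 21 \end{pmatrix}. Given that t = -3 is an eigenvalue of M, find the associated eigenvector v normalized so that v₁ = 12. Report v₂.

M + 3I = [[-16, 48], [-8, 24]].
Solving (M + 3I)v = 0 gives the eigenspace spanned by (12, 4).
With v₁ = 12, v = (12, 4), so v₂ = 4.

4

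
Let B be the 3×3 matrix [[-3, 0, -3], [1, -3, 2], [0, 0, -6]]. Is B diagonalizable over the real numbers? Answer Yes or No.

Characteristic polynomial: p(r) = r^3 + 12r^2 + 45r + 54 = (r + 3)^2(r + 6).
r = -3 has algebraic multiplicity 2; rank(B + 3I) = 2, so geometric multiplicity = 1.
Geometric multiplicity < algebraic multiplicity, so B is not diagonalizable.

No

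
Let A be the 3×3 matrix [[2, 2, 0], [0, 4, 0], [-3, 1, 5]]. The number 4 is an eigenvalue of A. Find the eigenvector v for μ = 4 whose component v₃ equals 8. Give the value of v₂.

4

A − 4I = [[-2, 2, 0], [0, 0, 0], [-3, 1, 1]].
Solving (A − 4I)v = 0 gives the eigenspace spanned by (4, 4, 8).
With v₃ = 8, v = (4, 4, 8), so v₂ = 4.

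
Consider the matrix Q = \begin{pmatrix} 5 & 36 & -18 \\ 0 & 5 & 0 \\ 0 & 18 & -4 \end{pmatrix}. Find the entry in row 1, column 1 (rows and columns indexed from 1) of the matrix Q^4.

Characteristic polynomial: t^3 - 6t^2 - 15t + 100 = (t - 5)^2(t + 4), so the eigenvalues are -4, 5, 5.
t=5: eigenvector (1, 0, 0).
t=5: eigenvector (2, 1, 2).
t=-4: eigenvector (2, 0, 1).
P = [[1, 2, 2], [0, 1, 0], [0, 2, 1]], D = diag(5, 5, -4), P⁻¹ = [[1, 2, -2], [0, 1, 0], [0, -2, 1]].
Q⁴ = P·diag(625, 625, 256)·P⁻¹ = [[625, 1476, -738], [0, 625, 0], [0, 738, 256]].
The requested entry is 625.

625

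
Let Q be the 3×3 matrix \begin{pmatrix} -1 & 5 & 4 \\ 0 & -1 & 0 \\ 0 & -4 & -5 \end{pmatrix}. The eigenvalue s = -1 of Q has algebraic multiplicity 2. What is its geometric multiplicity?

Q + 1I = [[0, 5, 4], [0, 0, 0], [0, -4, -4]].
This matrix has rank 2, so its null space has dimension 3 − 2 = 1.

1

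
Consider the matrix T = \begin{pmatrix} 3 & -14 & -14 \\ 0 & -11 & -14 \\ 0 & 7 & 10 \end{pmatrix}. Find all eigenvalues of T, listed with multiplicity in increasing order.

-4, 3, 3

Characteristic polynomial: p(λ) = λ^3 - 2λ^2 - 15λ + 36 = (λ - 3)^2(λ + 4).
Roots (with multiplicity): -4, 3, 3.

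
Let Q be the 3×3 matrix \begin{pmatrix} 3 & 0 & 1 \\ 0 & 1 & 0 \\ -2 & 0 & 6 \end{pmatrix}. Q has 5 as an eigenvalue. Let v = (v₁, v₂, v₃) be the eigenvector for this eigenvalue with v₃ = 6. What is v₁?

3

Q − 5I = [[-2, 0, 1], [0, -4, 0], [-2, 0, 1]].
Solving (Q − 5I)v = 0 gives the eigenspace spanned by (3, 0, 6).
With v₃ = 6, v = (3, 0, 6), so v₁ = 3.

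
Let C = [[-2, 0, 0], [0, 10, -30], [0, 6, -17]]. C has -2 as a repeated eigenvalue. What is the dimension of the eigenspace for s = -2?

C + 2I = [[0, 0, 0], [0, 12, -30], [0, 6, -15]].
This matrix has rank 1, so its null space has dimension 3 − 1 = 2.

2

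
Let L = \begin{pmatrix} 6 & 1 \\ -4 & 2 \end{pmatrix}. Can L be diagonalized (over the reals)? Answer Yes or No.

Characteristic polynomial: p(μ) = μ^2 - 8μ + 16 = (μ - 4)^2.
μ = 4 has algebraic multiplicity 2; rank(L − 4I) = 1, so geometric multiplicity = 1.
Geometric multiplicity < algebraic multiplicity, so L is not diagonalizable.

No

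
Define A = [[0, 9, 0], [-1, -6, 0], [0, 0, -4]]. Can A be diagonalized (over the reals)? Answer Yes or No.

Characteristic polynomial: p(s) = s^3 + 10s^2 + 33s + 36 = (s + 3)^2(s + 4).
s = -3 has algebraic multiplicity 2; rank(A + 3I) = 2, so geometric multiplicity = 1.
Geometric multiplicity < algebraic multiplicity, so A is not diagonalizable.

No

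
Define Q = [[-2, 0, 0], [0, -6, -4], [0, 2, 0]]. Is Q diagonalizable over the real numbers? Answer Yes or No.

Yes

Characteristic polynomial: p(μ) = μ^3 + 8μ^2 + 20μ + 16 = (μ + 2)^2(μ + 4).
μ = -2 has algebraic multiplicity 2; rank(Q + 2I) = 1, so geometric multiplicity = 2.
Every eigenvalue has geometric = algebraic multiplicity, so Q is diagonalizable.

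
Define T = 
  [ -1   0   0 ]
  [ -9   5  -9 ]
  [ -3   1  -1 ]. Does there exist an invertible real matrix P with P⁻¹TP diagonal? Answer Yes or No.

No

Characteristic polynomial: p(s) = s^3 - 3s^2 + 4 = (s - 2)^2(s + 1).
s = 2 has algebraic multiplicity 2; rank(T − 2I) = 2, so geometric multiplicity = 1.
Geometric multiplicity < algebraic multiplicity, so T is not diagonalizable.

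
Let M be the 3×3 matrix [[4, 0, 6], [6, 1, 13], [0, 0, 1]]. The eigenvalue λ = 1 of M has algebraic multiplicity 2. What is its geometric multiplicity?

1

M − 1I = [[3, 0, 6], [6, 0, 13], [0, 0, 0]].
This matrix has rank 2, so its null space has dimension 3 − 2 = 1.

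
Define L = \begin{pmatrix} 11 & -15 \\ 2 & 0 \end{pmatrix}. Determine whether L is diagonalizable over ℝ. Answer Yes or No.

Yes

Characteristic polynomial: p(λ) = λ^2 - 11λ + 30 = (λ - 6)(λ - 5).
All 2 eigenvalues are distinct, so L is diagonalizable.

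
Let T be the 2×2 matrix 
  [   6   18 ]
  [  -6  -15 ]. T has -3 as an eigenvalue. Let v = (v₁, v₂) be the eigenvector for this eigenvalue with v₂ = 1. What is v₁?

T + 3I = [[9, 18], [-6, -12]].
Solving (T + 3I)v = 0 gives the eigenspace spanned by (-2, 1).
With v₂ = 1, v = (-2, 1), so v₁ = -2.

-2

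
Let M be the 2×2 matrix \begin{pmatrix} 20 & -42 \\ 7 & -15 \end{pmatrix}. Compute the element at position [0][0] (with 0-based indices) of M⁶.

Characteristic polynomial: μ^2 - 5μ - 6 = (μ - 6)(μ + 1), so the eigenvalues are -1, 6.
μ=-1: eigenvector (-2, -1).
μ=6: eigenvector (3, 1).
P = [[-2, 3], [-1, 1]], D = diag(-1, 6), P⁻¹ = [[1, -3], [1, -2]].
M⁶ = P·diag(1, 46656)·P⁻¹ = [[139966, -279930], [46655, -93309]].
The requested entry is 139966.

139966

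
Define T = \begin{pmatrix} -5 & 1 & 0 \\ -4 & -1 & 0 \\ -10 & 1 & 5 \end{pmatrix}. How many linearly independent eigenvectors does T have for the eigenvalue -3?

1

T + 3I = [[-2, 1, 0], [-4, 2, 0], [-10, 1, 8]].
This matrix has rank 2, so its null space has dimension 3 − 2 = 1.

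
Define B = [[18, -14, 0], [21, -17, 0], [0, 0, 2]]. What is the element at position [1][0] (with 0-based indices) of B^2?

Characteristic polynomial: μ^3 - 3μ^2 - 10μ + 24 = (μ - 4)(μ - 2)(μ + 3), so the eigenvalues are -3, 2, 4.
μ=4: eigenvector (1, 1, 0).
μ=-3: eigenvector (2, 3, 0).
μ=2: eigenvector (0, 0, 1).
P = [[1, 2, 0], [1, 3, 0], [0, 0, 1]], D = diag(4, -3, 2), P⁻¹ = [[3, -2, 0], [-1, 1, 0], [0, 0, 1]].
B² = P·diag(16, 9, 4)·P⁻¹ = [[30, -14, 0], [21, -5, 0], [0, 0, 4]].
The requested entry is 21.

21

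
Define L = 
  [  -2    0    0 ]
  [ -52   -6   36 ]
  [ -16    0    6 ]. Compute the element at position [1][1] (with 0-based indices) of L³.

-216

Characteristic polynomial: λ^3 + 2λ^2 - 36λ - 72 = (λ - 6)(λ + 2)(λ + 6), so the eigenvalues are -6, -2, 6.
λ=-6: eigenvector (0, 1, 0).
λ=-2: eigenvector (1, 5, 2).
λ=6: eigenvector (0, 3, 1).
P = [[0, 1, 0], [1, 5, 3], [0, 2, 1]], D = diag(-6, -2, 6), P⁻¹ = [[1, 1, -3], [1, 0, 0], [-2, 0, 1]].
L³ = P·diag(-216, -8, 216)·P⁻¹ = [[-8, 0, 0], [-1552, -216, 1296], [-448, 0, 216]].
The requested entry is -216.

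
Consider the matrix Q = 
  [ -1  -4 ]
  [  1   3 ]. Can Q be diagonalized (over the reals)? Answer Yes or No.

No

Characteristic polynomial: p(λ) = λ^2 - 2λ + 1 = (λ - 1)^2.
λ = 1 has algebraic multiplicity 2; rank(Q − 1I) = 1, so geometric multiplicity = 1.
Geometric multiplicity < algebraic multiplicity, so Q is not diagonalizable.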